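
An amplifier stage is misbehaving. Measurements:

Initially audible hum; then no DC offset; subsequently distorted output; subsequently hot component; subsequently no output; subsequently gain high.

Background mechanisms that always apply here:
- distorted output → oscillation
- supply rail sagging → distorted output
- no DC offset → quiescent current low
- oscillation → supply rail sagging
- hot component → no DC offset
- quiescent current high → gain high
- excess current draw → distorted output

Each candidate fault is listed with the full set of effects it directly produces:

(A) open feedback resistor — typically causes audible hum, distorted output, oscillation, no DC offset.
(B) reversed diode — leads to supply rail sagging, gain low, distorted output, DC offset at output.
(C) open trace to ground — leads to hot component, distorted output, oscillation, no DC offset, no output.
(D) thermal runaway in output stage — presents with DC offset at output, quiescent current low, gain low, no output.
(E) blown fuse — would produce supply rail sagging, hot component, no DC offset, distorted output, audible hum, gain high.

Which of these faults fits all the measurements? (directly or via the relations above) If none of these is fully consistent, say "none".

For each candidate, compare predicted effects to what was observed:
(A) open feedback resistor — audible hum ✓; no DC offset ✓; distorted output ✓; hot component ✗; no output ✗; gain high ✗
(B) reversed diode — audible hum ✗; no DC offset ✗; distorted output ✓; hot component ✗; no output ✗; gain high ✗
(C) open trace to ground — audible hum ✗; no DC offset ✓; distorted output ✓; hot component ✓; no output ✓; gain high ✗
(D) thermal runaway in output stage — fails on audible hum, no DC offset, distorted output, hot component, gain high (predicts DC offset at output, not no DC offset; predicts gain low, not gain high)
(E) blown fuse — does not account for no output
None of the listed candidates fits everything.

none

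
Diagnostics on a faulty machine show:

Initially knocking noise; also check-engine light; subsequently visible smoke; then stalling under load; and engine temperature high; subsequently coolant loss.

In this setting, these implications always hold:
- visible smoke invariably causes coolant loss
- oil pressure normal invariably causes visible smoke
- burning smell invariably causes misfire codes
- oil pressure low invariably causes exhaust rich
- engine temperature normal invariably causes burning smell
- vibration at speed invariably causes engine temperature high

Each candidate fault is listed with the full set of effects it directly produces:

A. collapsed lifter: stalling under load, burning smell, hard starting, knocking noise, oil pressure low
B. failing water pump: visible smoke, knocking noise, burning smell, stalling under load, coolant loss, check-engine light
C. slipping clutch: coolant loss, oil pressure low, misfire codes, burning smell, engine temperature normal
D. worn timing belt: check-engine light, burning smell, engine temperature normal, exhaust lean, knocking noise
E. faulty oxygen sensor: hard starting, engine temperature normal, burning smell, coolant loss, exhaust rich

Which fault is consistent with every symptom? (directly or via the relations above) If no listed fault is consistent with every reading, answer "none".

none

Per-candidate check:
(A) collapsed lifter — knocking noise ✓; check-engine light ✗; visible smoke ✗; stalling under load ✓; engine temperature high ✗; coolant loss ✗
(B) failing water pump — knocking noise ✓; check-engine light ✓; visible smoke ✓; stalling under load ✓; engine temperature high ✗; coolant loss ✓
(C) slipping clutch — knocking noise ✗; check-engine light ✗; visible smoke ✗; stalling under load ✗; engine temperature high ✗; coolant loss ✓
(D) worn timing belt — fails on visible smoke, stalling under load, engine temperature high, coolant loss (predicts engine temperature normal, not engine temperature high)
(E) faulty oxygen sensor — fails on knocking noise, check-engine light, visible smoke, stalling under load, engine temperature high (predicts engine temperature normal, not engine temperature high)
No candidate is consistent with all observations.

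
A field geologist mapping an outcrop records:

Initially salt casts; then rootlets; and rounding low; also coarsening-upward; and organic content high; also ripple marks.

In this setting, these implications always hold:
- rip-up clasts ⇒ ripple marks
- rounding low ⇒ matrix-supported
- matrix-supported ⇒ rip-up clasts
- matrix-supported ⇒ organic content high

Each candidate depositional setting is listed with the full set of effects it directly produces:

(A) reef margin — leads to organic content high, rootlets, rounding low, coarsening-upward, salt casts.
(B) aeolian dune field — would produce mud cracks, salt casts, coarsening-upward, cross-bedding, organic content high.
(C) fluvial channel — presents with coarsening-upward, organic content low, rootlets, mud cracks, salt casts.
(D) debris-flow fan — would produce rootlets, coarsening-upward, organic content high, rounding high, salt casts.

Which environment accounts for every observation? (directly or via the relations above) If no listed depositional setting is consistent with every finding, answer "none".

A

Checking each candidate against the observations:
(A) reef margin — salt casts yes; rootlets yes; rounding low yes; coarsening-upward yes; organic content high yes; ripple marks yes (by rounding low → matrix-supported → rip-up clasts → ripple marks)
(B) aeolian dune field — salt casts yes; rootlets NO; rounding low NO; coarsening-upward yes; organic content high yes; ripple marks NO
(C) fluvial channel — salt casts yes; rootlets yes; rounding low NO; coarsening-upward yes; organic content high NO; ripple marks NO
(D) debris-flow fan — salt casts yes; rootlets yes; rounding low NO; coarsening-upward yes; organic content high yes; ripple marks NO
(A) is the only candidate with no mismatches.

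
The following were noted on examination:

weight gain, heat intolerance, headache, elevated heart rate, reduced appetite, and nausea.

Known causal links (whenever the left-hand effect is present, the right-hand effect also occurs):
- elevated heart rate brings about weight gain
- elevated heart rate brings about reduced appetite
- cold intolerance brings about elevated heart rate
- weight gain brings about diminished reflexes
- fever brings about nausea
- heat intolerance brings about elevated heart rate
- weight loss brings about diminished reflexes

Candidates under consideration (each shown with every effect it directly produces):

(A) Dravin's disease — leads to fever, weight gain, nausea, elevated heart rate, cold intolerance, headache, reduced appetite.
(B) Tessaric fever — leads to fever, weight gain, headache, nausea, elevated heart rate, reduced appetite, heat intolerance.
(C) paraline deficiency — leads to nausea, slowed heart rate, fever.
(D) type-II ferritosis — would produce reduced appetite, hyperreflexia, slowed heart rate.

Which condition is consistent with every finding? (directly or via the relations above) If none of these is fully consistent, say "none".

B

Checking each candidate against the observations:
(A) Dravin's disease — weight gain +; heat intolerance -; headache +; elevated heart rate +; reduced appetite +; nausea +
(B) Tessaric fever — accounts for every observation
(C) paraline deficiency — weight gain -; heat intolerance -; headache -; elevated heart rate -; reduced appetite -; nausea +
(D) type-II ferritosis — fails on weight gain, heat intolerance, headache, elevated heart rate, nausea (predicts slowed heart rate, not elevated heart rate)
Only (B) is consistent with every observation.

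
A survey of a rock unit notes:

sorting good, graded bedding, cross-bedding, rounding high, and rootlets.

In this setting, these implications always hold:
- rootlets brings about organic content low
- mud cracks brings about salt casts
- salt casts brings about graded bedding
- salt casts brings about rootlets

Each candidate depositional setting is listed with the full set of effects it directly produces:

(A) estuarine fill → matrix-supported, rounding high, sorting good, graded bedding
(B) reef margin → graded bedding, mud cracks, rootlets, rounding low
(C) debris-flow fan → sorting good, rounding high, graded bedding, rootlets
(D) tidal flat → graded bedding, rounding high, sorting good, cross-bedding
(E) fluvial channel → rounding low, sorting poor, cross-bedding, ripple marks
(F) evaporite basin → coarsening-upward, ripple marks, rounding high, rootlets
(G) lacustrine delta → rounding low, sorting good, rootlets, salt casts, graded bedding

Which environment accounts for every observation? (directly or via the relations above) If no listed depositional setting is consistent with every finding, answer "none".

Checking each candidate against the observations:
(A) estuarine fill — does not account for cross-bedding, rootlets
(B) reef margin — sorting good NO; graded bedding yes; cross-bedding NO; rounding high NO; rootlets yes
(C) debris-flow fan — does not account for cross-bedding
(D) tidal flat — sorting good yes; graded bedding yes; cross-bedding yes; rounding high yes; rootlets NO
(E) fluvial channel — sorting good NO; graded bedding NO; cross-bedding yes; rounding high NO; rootlets NO
(F) evaporite basin — does not account for sorting good, graded bedding, cross-bedding
(G) lacustrine delta — sorting good yes; graded bedding yes; cross-bedding NO; rounding high NO; rootlets yes
No candidate is consistent with all observations.

none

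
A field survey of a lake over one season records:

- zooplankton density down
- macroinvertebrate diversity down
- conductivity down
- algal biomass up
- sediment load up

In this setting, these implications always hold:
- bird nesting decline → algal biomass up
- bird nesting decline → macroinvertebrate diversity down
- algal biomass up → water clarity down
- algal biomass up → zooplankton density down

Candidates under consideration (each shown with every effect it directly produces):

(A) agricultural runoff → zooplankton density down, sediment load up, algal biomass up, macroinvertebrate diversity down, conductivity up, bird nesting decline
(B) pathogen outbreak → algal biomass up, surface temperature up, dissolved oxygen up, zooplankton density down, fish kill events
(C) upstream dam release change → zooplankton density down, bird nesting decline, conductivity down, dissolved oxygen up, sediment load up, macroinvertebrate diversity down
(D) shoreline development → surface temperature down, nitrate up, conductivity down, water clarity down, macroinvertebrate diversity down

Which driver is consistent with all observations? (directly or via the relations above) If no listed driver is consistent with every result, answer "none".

Checking each candidate against the observations:
(A) agricultural runoff — zooplankton density down ✓; macroinvertebrate diversity down ✓; conductivity down ✗; algal biomass up ✓; sediment load up ✓
(B) pathogen outbreak — does not account for macroinvertebrate diversity down, conductivity down, sediment load up
(C) upstream dam release change — accounts for every observation (algal biomass up via bird nesting decline → algal biomass up)
(D) shoreline development — does not account for zooplankton density down, algal biomass up, sediment load up
Only (C) is consistent with every observation.

C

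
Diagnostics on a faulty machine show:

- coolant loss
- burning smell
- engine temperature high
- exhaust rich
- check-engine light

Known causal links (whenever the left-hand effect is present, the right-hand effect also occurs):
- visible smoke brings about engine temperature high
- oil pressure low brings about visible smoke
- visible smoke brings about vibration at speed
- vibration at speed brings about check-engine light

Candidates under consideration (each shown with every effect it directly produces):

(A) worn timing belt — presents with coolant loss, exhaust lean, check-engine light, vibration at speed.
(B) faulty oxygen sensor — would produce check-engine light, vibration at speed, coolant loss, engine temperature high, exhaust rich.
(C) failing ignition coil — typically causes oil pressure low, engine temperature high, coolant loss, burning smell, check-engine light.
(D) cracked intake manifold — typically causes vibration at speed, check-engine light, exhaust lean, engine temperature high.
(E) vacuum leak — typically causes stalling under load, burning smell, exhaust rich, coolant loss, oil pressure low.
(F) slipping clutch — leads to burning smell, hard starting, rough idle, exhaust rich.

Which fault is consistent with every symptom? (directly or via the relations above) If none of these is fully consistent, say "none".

E

Testing each hypothesis:
(A) worn timing belt — coolant loss match; burning smell miss; engine temperature high miss; exhaust rich miss; check-engine light match
(B) faulty oxygen sensor — coolant loss match; burning smell miss; engine temperature high match; exhaust rich match; check-engine light match
(C) failing ignition coil — coolant loss match; burning smell match; engine temperature high match; exhaust rich miss; check-engine light match
(D) cracked intake manifold — fails on coolant loss, burning smell, exhaust rich (predicts exhaust lean, not exhaust rich)
(E) vacuum leak — coolant loss match; burning smell match; engine temperature high match (through oil pressure low → visible smoke → engine temperature high); exhaust rich match; check-engine light match (through oil pressure low → visible smoke → vibration at speed → check-engine light)
(F) slipping clutch — coolant loss miss; burning smell match; engine temperature high miss; exhaust rich match; check-engine light miss
(E) is the only candidate with no mismatches.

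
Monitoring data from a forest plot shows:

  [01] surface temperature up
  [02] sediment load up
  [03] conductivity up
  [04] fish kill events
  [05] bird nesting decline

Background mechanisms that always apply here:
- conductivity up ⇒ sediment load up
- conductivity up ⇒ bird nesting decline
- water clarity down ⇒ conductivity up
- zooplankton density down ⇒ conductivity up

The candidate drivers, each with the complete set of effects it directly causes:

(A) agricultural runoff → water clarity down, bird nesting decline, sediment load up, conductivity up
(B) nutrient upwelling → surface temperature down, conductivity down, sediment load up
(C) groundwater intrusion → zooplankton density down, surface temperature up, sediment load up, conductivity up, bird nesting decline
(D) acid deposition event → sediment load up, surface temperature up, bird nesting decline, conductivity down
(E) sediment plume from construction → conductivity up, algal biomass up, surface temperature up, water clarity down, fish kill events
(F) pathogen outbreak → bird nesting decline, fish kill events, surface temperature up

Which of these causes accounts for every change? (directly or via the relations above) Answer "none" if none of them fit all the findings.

E

Testing each hypothesis:
(A) agricultural runoff — surface temperature up -; sediment load up +; conductivity up +; fish kill events -; bird nesting decline +
(B) nutrient upwelling — surface temperature up -; sediment load up +; conductivity up -; fish kill events -; bird nesting decline -
(C) groundwater intrusion — does not account for fish kill events
(D) acid deposition event — surface temperature up +; sediment load up +; conductivity up -; fish kill events -; bird nesting decline +
(E) sediment plume from construction — accounts for every observation (sediment load up through conductivity up → sediment load up)
(F) pathogen outbreak — does not account for sediment load up, conductivity up
(E) alone accounts for all the evidence.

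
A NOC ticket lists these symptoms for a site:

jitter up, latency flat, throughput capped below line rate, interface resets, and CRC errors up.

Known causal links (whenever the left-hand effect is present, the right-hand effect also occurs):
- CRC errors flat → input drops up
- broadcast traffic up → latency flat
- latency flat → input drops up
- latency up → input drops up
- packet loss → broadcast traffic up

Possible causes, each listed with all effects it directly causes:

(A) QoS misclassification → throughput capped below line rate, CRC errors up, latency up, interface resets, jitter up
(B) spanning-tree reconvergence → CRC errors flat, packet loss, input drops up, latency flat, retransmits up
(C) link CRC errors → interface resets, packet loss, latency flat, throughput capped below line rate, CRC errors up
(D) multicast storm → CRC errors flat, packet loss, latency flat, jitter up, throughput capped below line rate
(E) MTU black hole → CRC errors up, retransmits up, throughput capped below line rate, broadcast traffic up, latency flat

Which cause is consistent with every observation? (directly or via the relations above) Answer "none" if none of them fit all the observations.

Testing each hypothesis:
(A) QoS misclassification — fails on latency flat (predicts latency up, not latency flat)
(B) spanning-tree reconvergence — fails on jitter up, throughput capped below line rate, interface resets, CRC errors up (predicts CRC errors flat, not CRC errors up)
(C) link CRC errors — jitter up ✗; latency flat ✓; throughput capped below line rate ✓; interface resets ✓; CRC errors up ✓
(D) multicast storm — jitter up ✓; latency flat ✓; throughput capped below line rate ✓; interface resets ✗; CRC errors up ✗
(E) MTU black hole — jitter up ✗; latency flat ✓; throughput capped below line rate ✓; interface resets ✗; CRC errors up ✓
No candidate is consistent with all observations.

none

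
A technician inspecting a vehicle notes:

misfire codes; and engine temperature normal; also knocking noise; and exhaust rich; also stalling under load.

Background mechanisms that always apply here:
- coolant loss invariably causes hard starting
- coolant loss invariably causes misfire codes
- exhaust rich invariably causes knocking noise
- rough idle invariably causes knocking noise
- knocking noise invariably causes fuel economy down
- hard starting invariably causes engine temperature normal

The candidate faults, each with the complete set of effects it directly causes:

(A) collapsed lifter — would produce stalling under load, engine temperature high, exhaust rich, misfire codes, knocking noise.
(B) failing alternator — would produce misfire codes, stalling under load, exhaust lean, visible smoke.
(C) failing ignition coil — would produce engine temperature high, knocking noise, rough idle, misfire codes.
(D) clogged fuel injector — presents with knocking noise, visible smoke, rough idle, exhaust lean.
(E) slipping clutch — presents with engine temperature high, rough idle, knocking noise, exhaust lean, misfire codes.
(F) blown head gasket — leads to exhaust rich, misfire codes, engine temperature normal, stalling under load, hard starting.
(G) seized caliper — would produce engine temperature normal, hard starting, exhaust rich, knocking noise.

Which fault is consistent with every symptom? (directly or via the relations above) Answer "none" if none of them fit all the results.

F

For each candidate, compare predicted effects to what was observed:
(A) collapsed lifter — fails on engine temperature normal (predicts engine temperature high, not engine temperature normal)
(B) failing alternator — misfire codes ✓; engine temperature normal ✗; knocking noise ✗; exhaust rich ✗; stalling under load ✓
(C) failing ignition coil — fails on engine temperature normal, exhaust rich, stalling under load (predicts engine temperature high, not engine temperature normal)
(D) clogged fuel injector — misfire codes ✗; engine temperature normal ✗; knocking noise ✓; exhaust rich ✗; stalling under load ✗
(E) slipping clutch — misfire codes ✓; engine temperature normal ✗; knocking noise ✓; exhaust rich ✗; stalling under load ✗
(F) blown head gasket — accounts for every observation (knocking noise by exhaust rich → knocking noise)
(G) seized caliper — does not account for misfire codes, stalling under load
(F) alone accounts for all the evidence.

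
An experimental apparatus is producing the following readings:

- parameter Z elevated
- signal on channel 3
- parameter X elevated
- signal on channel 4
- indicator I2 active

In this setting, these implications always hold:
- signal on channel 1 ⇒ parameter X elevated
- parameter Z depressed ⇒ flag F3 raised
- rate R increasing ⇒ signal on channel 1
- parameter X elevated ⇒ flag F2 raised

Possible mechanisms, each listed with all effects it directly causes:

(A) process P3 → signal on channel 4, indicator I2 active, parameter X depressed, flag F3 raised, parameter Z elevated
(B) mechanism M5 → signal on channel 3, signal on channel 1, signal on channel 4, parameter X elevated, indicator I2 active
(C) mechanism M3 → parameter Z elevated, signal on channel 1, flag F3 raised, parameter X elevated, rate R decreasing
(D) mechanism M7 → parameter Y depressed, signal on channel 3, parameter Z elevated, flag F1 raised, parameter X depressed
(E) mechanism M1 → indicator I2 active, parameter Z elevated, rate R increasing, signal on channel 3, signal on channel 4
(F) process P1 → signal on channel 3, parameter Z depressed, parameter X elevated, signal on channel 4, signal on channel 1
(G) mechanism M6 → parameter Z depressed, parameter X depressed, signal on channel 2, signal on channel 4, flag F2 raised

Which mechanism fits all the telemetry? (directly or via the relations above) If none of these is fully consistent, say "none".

E

For each candidate, compare predicted effects to what was observed:
(A) process P3 — fails on signal on channel 3, parameter X elevated (predicts parameter X depressed, not parameter X elevated)
(B) mechanism M5 — does not account for parameter Z elevated
(C) mechanism M3 — does not account for signal on channel 3, signal on channel 4, indicator I2 active
(D) mechanism M7 — parameter Z elevated +; signal on channel 3 +; parameter X elevated -; signal on channel 4 -; indicator I2 active -
(E) mechanism M1 — parameter Z elevated +; signal on channel 3 +; parameter X elevated + (by rate R increasing → signal on channel 1 → parameter X elevated); signal on channel 4 +; indicator I2 active +
(F) process P1 — parameter Z elevated -; signal on channel 3 +; parameter X elevated +; signal on channel 4 +; indicator I2 active -
(G) mechanism M6 — parameter Z elevated -; signal on channel 3 -; parameter X elevated -; signal on channel 4 +; indicator I2 active -
(E) alone accounts for all the evidence.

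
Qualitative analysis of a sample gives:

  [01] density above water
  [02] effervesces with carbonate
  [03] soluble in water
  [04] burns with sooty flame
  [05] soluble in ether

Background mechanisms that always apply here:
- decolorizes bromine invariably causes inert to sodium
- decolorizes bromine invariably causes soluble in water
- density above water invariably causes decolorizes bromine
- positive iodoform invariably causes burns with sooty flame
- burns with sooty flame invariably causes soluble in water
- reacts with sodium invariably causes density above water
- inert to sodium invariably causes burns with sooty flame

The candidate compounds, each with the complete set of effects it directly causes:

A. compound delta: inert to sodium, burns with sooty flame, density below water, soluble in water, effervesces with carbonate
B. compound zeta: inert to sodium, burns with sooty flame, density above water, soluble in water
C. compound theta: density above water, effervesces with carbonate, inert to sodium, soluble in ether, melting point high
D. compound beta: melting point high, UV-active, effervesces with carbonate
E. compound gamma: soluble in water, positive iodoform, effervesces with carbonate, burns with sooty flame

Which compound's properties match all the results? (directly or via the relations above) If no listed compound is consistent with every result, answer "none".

C

Per-candidate check:
(A) compound delta — fails on density above water, soluble in ether (predicts density below water, not density above water)
(B) compound zeta — does not account for effervesces with carbonate, soluble in ether
(C) compound theta — density above water match; effervesces with carbonate match; soluble in water match (through inert to sodium → burns with sooty flame → soluble in water); burns with sooty flame match (through inert to sodium → burns with sooty flame); soluble in ether match
(D) compound beta — does not account for density above water, soluble in water, burns with sooty flame, soluble in ether
(E) compound gamma — does not account for density above water, soluble in ether
(C) alone accounts for all the evidence.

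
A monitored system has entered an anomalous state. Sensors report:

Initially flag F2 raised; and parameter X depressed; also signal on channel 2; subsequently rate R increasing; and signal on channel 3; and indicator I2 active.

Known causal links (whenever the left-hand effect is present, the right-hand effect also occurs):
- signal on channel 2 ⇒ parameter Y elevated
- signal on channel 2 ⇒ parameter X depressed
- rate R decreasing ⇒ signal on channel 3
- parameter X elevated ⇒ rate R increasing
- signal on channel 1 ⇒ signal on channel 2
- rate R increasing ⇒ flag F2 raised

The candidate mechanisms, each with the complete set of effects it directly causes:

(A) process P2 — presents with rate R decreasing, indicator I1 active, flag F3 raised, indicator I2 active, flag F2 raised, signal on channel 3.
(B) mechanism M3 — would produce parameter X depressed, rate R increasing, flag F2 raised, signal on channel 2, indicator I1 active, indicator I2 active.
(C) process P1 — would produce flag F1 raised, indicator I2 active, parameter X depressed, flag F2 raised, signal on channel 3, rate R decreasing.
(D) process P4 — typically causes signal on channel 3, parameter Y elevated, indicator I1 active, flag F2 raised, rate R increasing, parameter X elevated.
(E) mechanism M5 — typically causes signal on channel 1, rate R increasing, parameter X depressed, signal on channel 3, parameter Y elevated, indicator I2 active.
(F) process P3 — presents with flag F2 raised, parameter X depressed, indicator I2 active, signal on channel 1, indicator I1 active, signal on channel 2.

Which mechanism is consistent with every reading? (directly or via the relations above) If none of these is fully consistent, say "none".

E

Checking each candidate against the observations:
(A) process P2 — fails on parameter X depressed, signal on channel 2, rate R increasing (predicts rate R decreasing, not rate R increasing)
(B) mechanism M3 — does not account for signal on channel 3
(C) process P1 — flag F2 raised ✓; parameter X depressed ✓; signal on channel 2 ✗; rate R increasing ✗; signal on channel 3 ✓; indicator I2 active ✓
(D) process P4 — fails on parameter X depressed, signal on channel 2, indicator I2 active (predicts parameter X elevated, not parameter X depressed)
(E) mechanism M5 — flag F2 raised ✓ (via rate R increasing → flag F2 raised); parameter X depressed ✓; signal on channel 2 ✓ (via signal on channel 1 → signal on channel 2); rate R increasing ✓; signal on channel 3 ✓; indicator I2 active ✓
(F) process P3 — flag F2 raised ✓; parameter X depressed ✓; signal on channel 2 ✓; rate R increasing ✗; signal on channel 3 ✗; indicator I2 active ✓
(E) alone accounts for all the evidence.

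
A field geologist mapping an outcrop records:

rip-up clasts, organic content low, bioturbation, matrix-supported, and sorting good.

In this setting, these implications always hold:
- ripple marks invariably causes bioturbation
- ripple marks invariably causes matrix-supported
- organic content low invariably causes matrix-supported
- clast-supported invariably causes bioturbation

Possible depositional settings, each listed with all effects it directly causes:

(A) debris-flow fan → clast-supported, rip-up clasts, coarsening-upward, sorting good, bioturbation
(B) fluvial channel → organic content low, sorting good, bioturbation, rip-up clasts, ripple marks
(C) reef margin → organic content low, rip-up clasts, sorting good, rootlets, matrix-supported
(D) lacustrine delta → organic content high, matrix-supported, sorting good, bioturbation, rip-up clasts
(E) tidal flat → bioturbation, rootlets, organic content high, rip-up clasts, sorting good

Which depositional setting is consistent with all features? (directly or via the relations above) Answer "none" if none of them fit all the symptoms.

B

Checking each candidate against the observations:
(A) debris-flow fan — rip-up clasts match; organic content low miss; bioturbation match; matrix-supported miss; sorting good match
(B) fluvial channel — rip-up clasts match; organic content low match; bioturbation match; matrix-supported match (by ripple marks → matrix-supported); sorting good match
(C) reef margin — does not account for bioturbation
(D) lacustrine delta — rip-up clasts match; organic content low miss; bioturbation match; matrix-supported match; sorting good match
(E) tidal flat — rip-up clasts match; organic content low miss; bioturbation match; matrix-supported miss; sorting good match
(B) alone accounts for all the evidence.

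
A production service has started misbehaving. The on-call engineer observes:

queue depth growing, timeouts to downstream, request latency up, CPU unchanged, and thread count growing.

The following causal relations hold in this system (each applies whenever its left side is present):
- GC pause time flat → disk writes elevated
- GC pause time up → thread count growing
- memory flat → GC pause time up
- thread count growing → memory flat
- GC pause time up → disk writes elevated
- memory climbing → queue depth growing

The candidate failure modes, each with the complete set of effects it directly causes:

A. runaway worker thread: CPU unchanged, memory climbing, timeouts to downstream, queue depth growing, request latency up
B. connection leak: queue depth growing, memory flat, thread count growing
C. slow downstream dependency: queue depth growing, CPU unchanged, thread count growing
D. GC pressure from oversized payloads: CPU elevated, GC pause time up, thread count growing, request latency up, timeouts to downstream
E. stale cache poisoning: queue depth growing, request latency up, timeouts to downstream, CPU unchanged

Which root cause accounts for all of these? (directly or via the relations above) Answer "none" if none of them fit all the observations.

Per-candidate check:
(A) runaway worker thread — queue depth growing ✓; timeouts to downstream ✓; request latency up ✓; CPU unchanged ✓; thread count growing ✗
(B) connection leak — queue depth growing ✓; timeouts to downstream ✗; request latency up ✗; CPU unchanged ✗; thread count growing ✓
(C) slow downstream dependency — does not account for timeouts to downstream, request latency up
(D) GC pressure from oversized payloads — fails on queue depth growing, CPU unchanged (predicts CPU elevated, not CPU unchanged)
(E) stale cache poisoning — does not account for thread count growing
No candidate is consistent with all observations.

none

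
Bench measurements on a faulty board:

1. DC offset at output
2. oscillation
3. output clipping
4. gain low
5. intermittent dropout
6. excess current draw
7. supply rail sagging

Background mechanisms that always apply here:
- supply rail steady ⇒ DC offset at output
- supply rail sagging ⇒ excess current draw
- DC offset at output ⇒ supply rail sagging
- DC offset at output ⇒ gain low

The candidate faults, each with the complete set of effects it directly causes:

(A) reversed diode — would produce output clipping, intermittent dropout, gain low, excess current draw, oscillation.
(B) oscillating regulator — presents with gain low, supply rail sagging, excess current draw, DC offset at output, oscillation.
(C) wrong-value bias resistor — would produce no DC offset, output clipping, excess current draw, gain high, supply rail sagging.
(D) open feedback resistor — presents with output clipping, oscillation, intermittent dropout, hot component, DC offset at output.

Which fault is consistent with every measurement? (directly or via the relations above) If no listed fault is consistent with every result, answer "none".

D

For each candidate, compare predicted effects to what was observed:
(A) reversed diode — DC offset at output ✗; oscillation ✓; output clipping ✓; gain low ✓; intermittent dropout ✓; excess current draw ✓; supply rail sagging ✗
(B) oscillating regulator — DC offset at output ✓; oscillation ✓; output clipping ✗; gain low ✓; intermittent dropout ✗; excess current draw ✓; supply rail sagging ✓
(C) wrong-value bias resistor — fails on DC offset at output, oscillation, gain low, intermittent dropout (predicts no DC offset, not DC offset at output; predicts gain high, not gain low)
(D) open feedback resistor — DC offset at output ✓; oscillation ✓; output clipping ✓; gain low ✓ (through DC offset at output → gain low); intermittent dropout ✓; excess current draw ✓ (through DC offset at output → supply rail sagging → excess current draw); supply rail sagging ✓ (through DC offset at output → supply rail sagging)
(D) is the only candidate with no mismatches.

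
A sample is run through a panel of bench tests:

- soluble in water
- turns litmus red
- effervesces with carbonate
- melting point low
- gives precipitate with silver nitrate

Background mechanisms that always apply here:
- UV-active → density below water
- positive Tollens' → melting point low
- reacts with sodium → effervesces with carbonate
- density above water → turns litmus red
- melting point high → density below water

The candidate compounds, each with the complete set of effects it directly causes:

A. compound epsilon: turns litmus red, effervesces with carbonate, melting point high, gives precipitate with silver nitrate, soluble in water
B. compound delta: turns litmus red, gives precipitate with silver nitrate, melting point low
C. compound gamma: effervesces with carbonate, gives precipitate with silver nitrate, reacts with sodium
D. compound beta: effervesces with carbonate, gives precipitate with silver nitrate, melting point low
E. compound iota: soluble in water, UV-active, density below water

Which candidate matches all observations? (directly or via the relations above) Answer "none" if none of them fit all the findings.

For each candidate, compare predicted effects to what was observed:
(A) compound epsilon — soluble in water ✓; turns litmus red ✓; effervesces with carbonate ✓; melting point low ✗; gives precipitate with silver nitrate ✓
(B) compound delta — does not account for soluble in water, effervesces with carbonate
(C) compound gamma — soluble in water ✗; turns litmus red ✗; effervesces with carbonate ✓; melting point low ✗; gives precipitate with silver nitrate ✓
(D) compound beta — soluble in water ✗; turns litmus red ✗; effervesces with carbonate ✓; melting point low ✓; gives precipitate with silver nitrate ✓
(E) compound iota — does not account for turns litmus red, effervesces with carbonate, melting point low, gives precipitate with silver nitrate
Every candidate fails on at least one observation.

none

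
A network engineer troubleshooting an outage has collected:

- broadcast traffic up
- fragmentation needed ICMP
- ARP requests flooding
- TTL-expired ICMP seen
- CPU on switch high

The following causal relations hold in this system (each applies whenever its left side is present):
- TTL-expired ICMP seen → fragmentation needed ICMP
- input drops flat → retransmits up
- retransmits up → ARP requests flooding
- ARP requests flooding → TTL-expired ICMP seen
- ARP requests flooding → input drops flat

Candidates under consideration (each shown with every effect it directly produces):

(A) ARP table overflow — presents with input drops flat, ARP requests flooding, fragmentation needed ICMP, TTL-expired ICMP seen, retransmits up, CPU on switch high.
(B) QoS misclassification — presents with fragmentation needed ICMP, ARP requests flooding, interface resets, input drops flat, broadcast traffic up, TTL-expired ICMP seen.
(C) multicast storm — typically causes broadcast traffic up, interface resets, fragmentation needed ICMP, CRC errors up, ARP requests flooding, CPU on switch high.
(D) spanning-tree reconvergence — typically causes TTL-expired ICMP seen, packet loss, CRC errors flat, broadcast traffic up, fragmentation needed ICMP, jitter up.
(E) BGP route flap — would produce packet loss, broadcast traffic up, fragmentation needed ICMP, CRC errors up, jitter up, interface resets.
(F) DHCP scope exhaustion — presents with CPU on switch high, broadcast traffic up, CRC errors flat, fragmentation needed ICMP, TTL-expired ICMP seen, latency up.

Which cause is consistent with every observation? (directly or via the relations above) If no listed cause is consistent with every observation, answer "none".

Per-candidate check:
(A) ARP table overflow — broadcast traffic up miss; fragmentation needed ICMP match; ARP requests flooding match; TTL-expired ICMP seen match; CPU on switch high match
(B) QoS misclassification — broadcast traffic up match; fragmentation needed ICMP match; ARP requests flooding match; TTL-expired ICMP seen match; CPU on switch high miss
(C) multicast storm — broadcast traffic up match; fragmentation needed ICMP match; ARP requests flooding match; TTL-expired ICMP seen match (via ARP requests flooding → TTL-expired ICMP seen); CPU on switch high match
(D) spanning-tree reconvergence — broadcast traffic up match; fragmentation needed ICMP match; ARP requests flooding miss; TTL-expired ICMP seen match; CPU on switch high miss
(E) BGP route flap — does not account for ARP requests flooding, TTL-expired ICMP seen, CPU on switch high
(F) DHCP scope exhaustion — broadcast traffic up match; fragmentation needed ICMP match; ARP requests flooding miss; TTL-expired ICMP seen match; CPU on switch high match
Only (C) is consistent with every observation.

C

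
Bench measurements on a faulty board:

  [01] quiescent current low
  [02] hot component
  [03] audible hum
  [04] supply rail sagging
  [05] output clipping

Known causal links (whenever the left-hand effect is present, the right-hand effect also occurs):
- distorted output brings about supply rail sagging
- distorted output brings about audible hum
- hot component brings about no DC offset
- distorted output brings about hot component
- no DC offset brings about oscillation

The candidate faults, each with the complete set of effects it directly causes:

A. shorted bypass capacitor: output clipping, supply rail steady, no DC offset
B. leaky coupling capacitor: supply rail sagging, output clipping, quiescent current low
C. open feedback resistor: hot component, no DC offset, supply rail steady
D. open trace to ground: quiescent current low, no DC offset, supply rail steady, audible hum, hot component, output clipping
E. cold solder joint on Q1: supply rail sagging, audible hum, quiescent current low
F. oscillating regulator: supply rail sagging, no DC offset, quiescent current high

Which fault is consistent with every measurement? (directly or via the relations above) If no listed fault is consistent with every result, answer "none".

none

For each candidate, compare predicted effects to what was observed:
(A) shorted bypass capacitor — quiescent current low -; hot component -; audible hum -; supply rail sagging -; output clipping +
(B) leaky coupling capacitor — does not account for hot component, audible hum
(C) open feedback resistor — quiescent current low -; hot component +; audible hum -; supply rail sagging -; output clipping -
(D) open trace to ground — quiescent current low +; hot component +; audible hum +; supply rail sagging -; output clipping +
(E) cold solder joint on Q1 — quiescent current low +; hot component -; audible hum +; supply rail sagging +; output clipping -
(F) oscillating regulator — quiescent current low -; hot component -; audible hum -; supply rail sagging +; output clipping -
Every candidate fails on at least one observation.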